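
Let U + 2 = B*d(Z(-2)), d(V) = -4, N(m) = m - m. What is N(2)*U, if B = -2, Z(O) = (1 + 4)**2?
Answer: 0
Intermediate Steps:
Z(O) = 25 (Z(O) = 5**2 = 25)
N(m) = 0
U = 6 (U = -2 - 2*(-4) = -2 + 8 = 6)
N(2)*U = 0*6 = 0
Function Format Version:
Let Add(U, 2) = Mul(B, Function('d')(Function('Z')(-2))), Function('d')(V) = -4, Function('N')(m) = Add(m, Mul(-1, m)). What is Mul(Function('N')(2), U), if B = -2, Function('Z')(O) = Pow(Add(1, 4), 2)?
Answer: 0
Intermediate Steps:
Function('Z')(O) = 25 (Function('Z')(O) = Pow(5, 2) = 25)
Function('N')(m) = 0
U = 6 (U = Add(-2, Mul(-2, -4)) = Add(-2, 8) = 6)
Mul(Function('N')(2), U) = Mul(0, 6) = 0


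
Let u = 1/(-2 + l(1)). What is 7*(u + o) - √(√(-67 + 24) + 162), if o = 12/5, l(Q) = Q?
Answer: 49/5 - √(162 + I*√43) ≈ -2.9305 - 0.25755*I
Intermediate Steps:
o = 12/5 (o = 12*(⅕) = 12/5 ≈ 2.4000)
u = -1 (u = 1/(-2 + 1) = 1/(-1) = -1)
7*(u + o) - √(√(-67 + 24) + 162) = 7*(-1 + 12/5) - √(√(-67 + 24) + 162) = 7*(7/5) - √(√(-43) + 162) = 49/5 - √(I*√43 + 162) = 49/5 - √(162 + I*√43)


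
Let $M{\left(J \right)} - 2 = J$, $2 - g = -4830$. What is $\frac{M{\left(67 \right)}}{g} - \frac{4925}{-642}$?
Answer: $\frac{11920949}{1551072} \approx 7.6856$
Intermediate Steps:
$g = 4832$ ($g = 2 - -4830 = 2 + 4830 = 4832$)
$M{\left(J \right)} = 2 + J$
$\frac{M{\left(67 \right)}}{g} - \frac{4925}{-642} = \frac{2 + 67}{4832} - \frac{4925}{-642} = 69 \cdot \frac{1}{4832} - - \frac{4925}{642} = \frac{69}{4832} + \frac{4925}{642} = \frac{11920949}{1551072}$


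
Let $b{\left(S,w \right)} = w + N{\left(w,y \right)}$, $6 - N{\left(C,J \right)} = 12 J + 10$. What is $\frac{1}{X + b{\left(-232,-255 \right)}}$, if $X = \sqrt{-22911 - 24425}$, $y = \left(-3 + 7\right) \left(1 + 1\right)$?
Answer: $- \frac{355}{173361} - \frac{2 i \sqrt{11834}}{173361} \approx -0.0020478 - 0.001255 i$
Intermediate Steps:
$y = 8$ ($y = 4 \cdot 2 = 8$)
$N{\left(C,J \right)} = -4 - 12 J$ ($N{\left(C,J \right)} = 6 - \left(12 J + 10\right) = 6 - \left(10 + 12 J\right) = -4 - 12 J$)
$b{\left(S,w \right)} = -100 + w$ ($b{\left(S,w \right)} = w - 100 = -100 + w$)
$X = 2 i \sqrt{11834}$ ($X = \sqrt{-47336} = 2 i \sqrt{11834} \approx 217.57 i$)
$\frac{1}{X + b{\left(-232,-255 \right)}} = \frac{1}{2 i \sqrt{11834} - 355} = \frac{1}{-355 + 2 i \sqrt{11834}}$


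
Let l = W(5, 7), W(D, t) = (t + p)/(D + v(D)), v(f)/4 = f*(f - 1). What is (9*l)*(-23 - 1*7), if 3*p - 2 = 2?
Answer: -450/17 ≈ -26.471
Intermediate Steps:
v(f) = 4*f*(-1 + f) (v(f) = 4*(f*(f - 1)) = 4*(f*(-1 + f)) = 4*f*(-1 + f))
p = 4/3 (p = ⅔ + (⅓)*2 = ⅔ + ⅔ = 4/3 ≈ 1.3333)
W(D, t) = (4/3 + t)/(D + 4*D*(-1 + D)) (W(D, t) = (t + 4/3)/(D + 4*D*(-1 + D)) = (4/3 + t)/(D + 4*D*(-1 + D)))
l = 5/51 (l = (4/3 + 7)/(5*(-3 + 4*5)) = (⅕)*(25/3)/(-3 + 20) = (⅕)*(25/3)/17 = (⅕)*(1/17)*(25/3) = 5/51 ≈ 0.098039)
(9*l)*(-23 - 1*7) = (9*(5/51))*(-23 - 1*7) = 15*(-23 - 7)/17 = (15/17)*(-30) = -450/17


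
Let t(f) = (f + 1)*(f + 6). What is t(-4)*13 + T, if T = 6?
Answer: -72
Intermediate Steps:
t(f) = (1 + f)*(6 + f)
t(-4)*13 + T = (6 + (-4)² + 7*(-4))*13 + 6 = (6 + 16 - 28)*13 + 6 = -6*13 + 6 = -78 + 6 = -72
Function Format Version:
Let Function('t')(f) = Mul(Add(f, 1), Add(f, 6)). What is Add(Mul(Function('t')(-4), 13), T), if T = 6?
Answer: -72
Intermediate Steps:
Function('t')(f) = Mul(Add(1, f), Add(6, f))
Add(Mul(Function('t')(-4), 13), T) = Add(Mul(Add(6, Pow(-4, 2), Mul(7, -4)), 13), 6) = Add(Mul(Add(6, 16, -28), 13), 6) = Add(Mul(-6, 13), 6) = Add(-78, 6) = -72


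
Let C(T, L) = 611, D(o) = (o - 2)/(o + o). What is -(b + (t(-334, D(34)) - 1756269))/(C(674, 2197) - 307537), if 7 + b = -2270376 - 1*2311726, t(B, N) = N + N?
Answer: -53876205/2608871 ≈ -20.651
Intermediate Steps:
D(o) = (-2 + o)/(2*o) (D(o) = (-2 + o)/((2*o)) = (-2 + o)*(1/(2*o)) = (-2 + o)/(2*o))
t(B, N) = 2*N
b = -4582109 (b = -7 + (-2270376 - 1*2311726) = -7 + (-2270376 - 2311726) = -7 - 4582102 = -4582109)
-(b + (t(-334, D(34)) - 1756269))/(C(674, 2197) - 307537) = -(-4582109 + (2*((½)*(-2 + 34)/34) - 1756269))/(611 - 307537) = -(-4582109 + (2*((½)*(1/34)*32) - 1756269))/(-306926) = -(-4582109 + (2*(8/17) - 1756269))*(-1)/306926 = -(-4582109 + (16/17 - 1756269))*(-1)/306926 = -(-4582109 - 29856557/17)*(-1)/306926 = -(-107752410)*(-1)/(17*306926) = -1*53876205/2608871 = -53876205/2608871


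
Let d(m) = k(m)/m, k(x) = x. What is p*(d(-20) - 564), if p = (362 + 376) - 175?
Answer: -316969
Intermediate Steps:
d(m) = 1 (d(m) = m/m = 1)
p = 563 (p = 738 - 175 = 563)
p*(d(-20) - 564) = 563*(1 - 564) = 563*(-563) = -316969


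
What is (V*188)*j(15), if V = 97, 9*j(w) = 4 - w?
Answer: -200596/9 ≈ -22288.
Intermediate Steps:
j(w) = 4/9 - w/9 (j(w) = (4 - w)/9 = 4/9 - w/9)
(V*188)*j(15) = (97*188)*(4/9 - 1/9*15) = 18236*(4/9 - 5/3) = 18236*(-11/9) = -200596/9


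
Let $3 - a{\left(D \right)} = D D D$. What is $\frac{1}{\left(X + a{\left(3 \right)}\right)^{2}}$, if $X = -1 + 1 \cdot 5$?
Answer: $\frac{1}{400} \approx 0.0025$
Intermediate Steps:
$X = 4$ ($X = -1 + 5 = 4$)
$a{\left(D \right)} = 3 - D^{3}$ ($a{\left(D \right)} = 3 - D D D = 3 - D^{2} D = 3 - D^{3}$)
$\frac{1}{\left(X + a{\left(3 \right)}\right)^{2}} = \frac{1}{\left(4 + \left(3 - 3^{3}\right)\right)^{2}} = \frac{1}{\left(4 + \left(3 - 27\right)\right)^{2}} = \frac{1}{\left(4 - 24\right)^{2}} = \frac{1}{\left(-20\right)^{2}} = \frac{1}{400}$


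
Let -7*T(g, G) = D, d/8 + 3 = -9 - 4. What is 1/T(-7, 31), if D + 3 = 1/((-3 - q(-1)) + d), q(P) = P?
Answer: 910/391 ≈ 2.3274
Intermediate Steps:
d = -128 (d = -24 + 8*(-9 - 4) = -24 + 8*(-13) = -24 - 104 = -128)
D = -391/130 (D = -3 + 1/((-3 - 1*(-1)) - 128) = -3 + 1/((-3 + 1) - 128) = -3 + 1/(-2 - 128) = -3 + 1/(-130) = -3 - 1/130 = -391/130 ≈ -3.0077)
T(g, G) = 391/910 (T(g, G) = -1/7*(-391/130) = 391/910)
1/T(-7, 31) = 1/(391/910) = 910/391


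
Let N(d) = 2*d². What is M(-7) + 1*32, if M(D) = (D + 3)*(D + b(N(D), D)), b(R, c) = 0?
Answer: 60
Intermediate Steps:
M(D) = D*(3 + D) (M(D) = (D + 3)*(D + 0) = (3 + D)*D = D*(3 + D))
M(-7) + 1*32 = -7*(3 - 7) + 1*32 = -7*(-4) + 32 = 28 + 32 = 60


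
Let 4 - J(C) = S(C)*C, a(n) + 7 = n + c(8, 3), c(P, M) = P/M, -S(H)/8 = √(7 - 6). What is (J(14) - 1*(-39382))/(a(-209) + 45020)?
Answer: 59247/67210 ≈ 0.88152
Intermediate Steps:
S(H) = -8 (S(H) = -8*√(7 - 6) = -8*√1 = -8*1 = -8)
a(n) = -13/3 + n (a(n) = -7 + (n + 8/3) = -7 + (8/3 + n) = -13/3 + n)
J(C) = 4 + 8*C (J(C) = 4 - (-8)*C = 4 + 8*C)
(J(14) - 1*(-39382))/(a(-209) + 45020) = ((4 + 8*14) - 1*(-39382))/((-13/3 - 209) + 45020) = ((4 + 112) + 39382)/(-640/3 + 45020) = (116 + 39382)/(134420/3) = 39498*(3/134420) = 59247/67210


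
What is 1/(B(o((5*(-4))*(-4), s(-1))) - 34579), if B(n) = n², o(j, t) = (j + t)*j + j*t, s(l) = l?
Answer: 1/38903021 ≈ 2.5705e-8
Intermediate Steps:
o(j, t) = j*t + j*(j + t) (o(j, t) = j*(j + t) + j*t = j*t + j*(j + t))
1/(B(o((5*(-4))*(-4), s(-1))) - 34579) = 1/((((5*(-4))*(-4))*((5*(-4))*(-4) + 2*(-1)))² - 34579) = 1/(((-20*(-4))*(-20*(-4) - 2))² - 34579) = 1/((80*(80 - 2))² - 34579) = 1/((80*78)² - 34579) = 1/(6240² - 34579) = 1/(38937600 - 34579) = 1/38903021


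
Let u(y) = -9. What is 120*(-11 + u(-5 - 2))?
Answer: -2400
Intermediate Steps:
120*(-11 + u(-5 - 2)) = 120*(-11 - 9) = 120*(-20) = -2400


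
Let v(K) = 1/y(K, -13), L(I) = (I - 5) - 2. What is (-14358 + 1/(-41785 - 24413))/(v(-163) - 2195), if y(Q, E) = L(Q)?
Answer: 4752354425/726524997 ≈ 6.5412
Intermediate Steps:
L(I) = -7 + I (L(I) = (-5 + I) - 2 = -7 + I)
y(Q, E) = -7 + Q
v(K) = 1/(-7 + K)
(-14358 + 1/(-41785 - 24413))/(v(-163) - 2195) = (-14358 + 1/(-41785 - 24413))/(1/(-7 - 163) - 2195) = (-14358 + 1/(-66198))/(1/(-170) - 2195) = (-14358 - 1/66198)/(-1/170 - 2195) = -950470885/(66198*(-373151/170)) = -950470885/66198*(-170/373151) = 4752354425/726524997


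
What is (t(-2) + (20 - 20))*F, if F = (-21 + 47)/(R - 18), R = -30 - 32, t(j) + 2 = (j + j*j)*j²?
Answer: -39/20 ≈ -1.9500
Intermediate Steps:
t(j) = -2 + j²*(j + j²) (t(j) = -2 + (j + j*j)*j² = -2 + (j + j²)*j² = -2 + j²*(j + j²))
R = -62
F = -13/40 (F = (-21 + 47)/(-62 - 18) = 26/(-80) = 26*(-1/80) = -13/40 ≈ -0.32500)
(t(-2) + (20 - 20))*F = ((-2 + (-2)³ + (-2)⁴) + (20 - 20))*(-13/40) = ((-2 - 8 + 16) + 0)*(-13/40) = (6 + 0)*(-13/40) = 6*(-13/40) = -39/20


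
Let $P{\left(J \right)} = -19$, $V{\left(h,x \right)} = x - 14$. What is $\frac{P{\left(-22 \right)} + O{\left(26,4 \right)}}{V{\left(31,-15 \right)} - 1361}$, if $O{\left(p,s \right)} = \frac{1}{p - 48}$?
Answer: $\frac{419}{30580} \approx 0.013702$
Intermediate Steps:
$V{\left(h,x \right)} = -14 + x$
$O{\left(p,s \right)} = \frac{1}{-48 + p}$
$\frac{P{\left(-22 \right)} + O{\left(26,4 \right)}}{V{\left(31,-15 \right)} - 1361} = \frac{-19 + \frac{1}{-48 + 26}}{\left(-14 - 15\right) - 1361} = \frac{-19 + \frac{1}{-22}}{-29 - 1361} = \frac{-19 - \frac{1}{22}}{-1390} = \left(- \frac{419}{22}\right) \left(- \frac{1}{1390}\right) = \frac{419}{30580}$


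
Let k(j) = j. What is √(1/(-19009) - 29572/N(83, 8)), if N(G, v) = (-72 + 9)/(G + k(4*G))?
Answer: √31041691287776491/399189 ≈ 441.36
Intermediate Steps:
N(G, v) = -63/(5*G) (N(G, v) = (-72 + 9)/(G + 4*G) = -63*1/(5*G) = -63/(5*G))
√(1/(-19009) - 29572/N(83, 8)) = √(1/(-19009) - 29572/((-63/5/83))) = √(-1/19009 - 29572/((-63/5*1/83))) = √(-1/19009 - 29572/(-63/415)) = √(-1/19009 - 29572*(-415/63)) = √(-1/19009 + 12272380/63) = √(233285671357/1197567) = √31041691287776491/399189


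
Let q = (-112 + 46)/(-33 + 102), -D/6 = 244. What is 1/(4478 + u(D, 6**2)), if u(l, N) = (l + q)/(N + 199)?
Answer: 5405/24169896 ≈ 0.00022363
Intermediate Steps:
D = -1464 (D = -6*244 = -1464)
q = -22/23 (q = -66/69 = -66*1/69 = -22/23 ≈ -0.95652)
u(l, N) = (-22/23 + l)/(199 + N) (u(l, N) = (l - 22/23)/(N + 199) = (-22/23 + l)/(199 + N))
1/(4478 + u(D, 6**2)) = 1/(4478 + (-22/23 - 1464)/(199 + 6**2)) = 1/(4478 - 33694/23/(199 + 36)) = 1/(4478 - 33694/23/235) = 1/(4478 + (1/235)*(-33694/23)) = 1/(4478 - 33694/5405) = 1/(24169896/5405) = 5405/24169896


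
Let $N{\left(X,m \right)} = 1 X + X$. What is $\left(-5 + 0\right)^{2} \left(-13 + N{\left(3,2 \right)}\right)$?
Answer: $-175$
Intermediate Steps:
$N{\left(X,m \right)} = 2 X$ ($N{\left(X,m \right)} = X + X = 2 X$)
$\left(-5 + 0\right)^{2} \left(-13 + N{\left(3,2 \right)}\right) = \left(-5 + 0\right)^{2} \left(-13 + 2 \cdot 3\right) = \left(-5\right)^{2} \left(-13 + 6\right) = 25 \left(-7\right) = -175$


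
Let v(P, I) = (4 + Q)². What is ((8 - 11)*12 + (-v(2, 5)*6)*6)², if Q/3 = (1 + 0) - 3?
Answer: 32400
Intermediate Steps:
Q = -6 (Q = 3*((1 + 0) - 3) = 3*(1 - 3) = 3*(-2) = -6)
v(P, I) = 4 (v(P, I) = (4 - 6)² = (-2)² = 4)
((8 - 11)*12 + (-v(2, 5)*6)*6)² = ((8 - 11)*12 + (-1*4*6)*6)² = (-3*12 - 4*6*6)² = (-36 - 24*6)² = (-36 - 144)² = (-180)² = 32400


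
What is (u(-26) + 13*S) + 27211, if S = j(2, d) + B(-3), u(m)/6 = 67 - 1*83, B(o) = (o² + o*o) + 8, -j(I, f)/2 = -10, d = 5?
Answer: 27713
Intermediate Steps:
j(I, f) = 20 (j(I, f) = -2*(-10) = 20)
B(o) = 8 + 2*o² (B(o) = (o² + o²) + 8 = 2*o² + 8 = 8 + 2*o²)
u(m) = -96 (u(m) = 6*(67 - 1*83) = 6*(67 - 83) = 6*(-16) = -96)
S = 46 (S = 20 + (8 + 2*(-3)²) = 20 + (8 + 2*9) = 20 + (8 + 18) = 20 + 26 = 46)
(u(-26) + 13*S) + 27211 = (-96 + 13*46) + 27211 = (-96 + 598) + 27211 = 502 + 27211 = 27713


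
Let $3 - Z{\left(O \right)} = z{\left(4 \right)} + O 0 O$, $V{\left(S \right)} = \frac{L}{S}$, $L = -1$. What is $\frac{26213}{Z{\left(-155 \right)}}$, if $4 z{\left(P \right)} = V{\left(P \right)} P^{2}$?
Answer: $\frac{26213}{4} \approx 6553.3$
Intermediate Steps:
$V{\left(S \right)} = - \frac{1}{S}$
$z{\left(P \right)} = - \frac{P}{4}$ ($z{\left(P \right)} = \frac{- \frac{1}{P} P^{2}}{4} = \frac{\left(-1\right) P}{4} = - \frac{P}{4}$)
$Z{\left(O \right)} = 4$ ($Z{\left(O \right)} = 3 - \left(\left(- \frac{1}{4}\right) 4 + O 0 O\right) = 3 - \left(-1 + O 0\right) = 3 - \left(-1 + 0\right) = 3 - -1 = 3 + 1 = 4$)
$\frac{26213}{Z{\left(-155 \right)}} = \frac{26213}{4}$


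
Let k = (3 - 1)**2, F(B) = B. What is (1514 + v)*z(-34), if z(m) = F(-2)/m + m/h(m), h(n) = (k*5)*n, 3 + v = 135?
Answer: 30451/170 ≈ 179.12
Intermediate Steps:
v = 132 (v = -3 + 135 = 132)
k = 4 (k = 2**2 = 4)
h(n) = 20*n (h(n) = (4*5)*n = 20*n)
z(m) = 1/20 - 2/m (z(m) = -2/m + m/((20*m)) = -2/m + m*(1/(20*m)) = -2/m + 1/20 = 1/20 - 2/m)
(1514 + v)*z(-34) = (1514 + 132)*((1/20)*(-40 - 34)/(-34)) = 1646*((1/20)*(-1/34)*(-74)) = 1646*(37/340) = 30451/170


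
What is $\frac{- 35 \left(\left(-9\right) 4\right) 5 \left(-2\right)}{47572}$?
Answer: $- \frac{450}{1699} \approx -0.26486$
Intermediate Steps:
$\frac{- 35 \left(\left(-9\right) 4\right) 5 \left(-2\right)}{47572} = \left(-35\right) \left(-36\right) \left(-10\right) \frac{1}{47572} = 1260 \left(-10\right) \frac{1}{47572} = \left(-12600\right) \frac{1}{47572} = - \frac{450}{1699}$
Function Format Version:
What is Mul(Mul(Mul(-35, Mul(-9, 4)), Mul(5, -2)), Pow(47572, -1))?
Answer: Rational(-450, 1699) ≈ -0.26486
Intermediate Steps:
Mul(Mul(Mul(-35, Mul(-9, 4)), Mul(5, -2)), Pow(47572, -1)) = Mul(Mul(Mul(-35, -36), -10), Rational(1, 47572)) = Mul(Mul(1260, -10), Rational(1, 47572)) = Mul(-12600, Rational(1, 47572)) = Rational(-450, 1699)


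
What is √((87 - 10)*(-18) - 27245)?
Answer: I*√28631 ≈ 169.21*I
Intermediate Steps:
√((87 - 10)*(-18) - 27245) = √(77*(-18) - 27245) = √(-1386 - 27245) = √(-28631) = I*√28631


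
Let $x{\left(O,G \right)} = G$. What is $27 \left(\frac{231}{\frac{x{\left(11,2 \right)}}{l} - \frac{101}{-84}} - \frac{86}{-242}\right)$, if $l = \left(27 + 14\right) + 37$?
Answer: $\frac{91740465}{18029} \approx 5088.5$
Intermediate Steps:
$l = 78$ ($l = 41 + 37 = 78$)
$27 \left(\frac{231}{\frac{x{\left(11,2 \right)}}{l} - \frac{101}{-84}} - \frac{86}{-242}\right) = 27 \left(\frac{231}{\frac{2}{78} - \frac{101}{-84}} - \frac{86}{-242}\right) = 27 \left(\frac{231}{2 \cdot \frac{1}{78} - - \frac{101}{84}} - - \frac{43}{121}\right) = 27 \left(\frac{231}{\frac{1}{39} + \frac{101}{84}} + \frac{43}{121}\right) = 27 \left(\frac{231}{\frac{447}{364}} + \frac{43}{121}\right) = 27 \left(231 \cdot \frac{364}{447} + \frac{43}{121}\right) = 27 \left(\frac{28028}{149} + \frac{43}{121}\right) = 27 \cdot \frac{3397795}{18029} = \frac{91740465}{18029}$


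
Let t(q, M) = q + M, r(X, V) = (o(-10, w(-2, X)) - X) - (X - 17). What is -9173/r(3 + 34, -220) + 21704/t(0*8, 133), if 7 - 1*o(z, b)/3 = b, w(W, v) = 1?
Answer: 2066465/5187 ≈ 398.39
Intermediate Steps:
o(z, b) = 21 - 3*b
r(X, V) = 35 - 2*X (r(X, V) = ((21 - 3*1) - X) - (X - 17) = ((21 - 3) - X) - (-17 + X) = (18 - X) + (17 - X) = 35 - 2*X)
t(q, M) = M + q
-9173/r(3 + 34, -220) + 21704/t(0*8, 133) = -9173/(35 - 2*(3 + 34)) + 21704/(133 + 0*8) = -9173/(35 - 2*37) + 21704/(133 + 0) = -9173/(35 - 74) + 21704/133 = -9173/(-39) + 21704*(1/133) = -9173*(-1/39) + 21704/133 = 9173/39 + 21704/133 = 2066465/5187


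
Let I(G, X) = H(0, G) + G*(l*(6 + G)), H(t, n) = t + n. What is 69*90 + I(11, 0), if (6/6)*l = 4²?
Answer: 9213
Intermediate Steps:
l = 16 (l = 4² = 16)
H(t, n) = n + t
I(G, X) = G + G*(96 + 16*G) (I(G, X) = (G + 0) + G*(16*(6 + G)) = G + G*(96 + 16*G))
69*90 + I(11, 0) = 69*90 + 11*(97 + 16*11) = 6210 + 11*(97 + 176) = 6210 + 11*273 = 6210 + 3003 = 9213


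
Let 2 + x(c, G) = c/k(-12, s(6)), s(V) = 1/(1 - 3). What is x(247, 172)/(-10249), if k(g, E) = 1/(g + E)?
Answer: 167/554 ≈ 0.30144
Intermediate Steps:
s(V) = -1/2 (s(V) = 1/(-2) = -1/2)
k(g, E) = 1/(E + g)
x(c, G) = -2 - 25*c/2 (x(c, G) = -2 + c/(1/(-1/2 - 12)) = -2 + c/(1/(-25/2)) = -2 + c/(-2/25) = -2 + c*(-25/2) = -2 - 25*c/2)
x(247, 172)/(-10249) = (-2 - 25/2*247)/(-10249) = (-2 - 6175/2)*(-1/10249) = -6179/2*(-1/10249) = 167/554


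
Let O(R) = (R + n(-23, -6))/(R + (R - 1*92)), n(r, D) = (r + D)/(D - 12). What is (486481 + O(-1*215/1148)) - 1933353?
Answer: -1380914907719/954414 ≈ -1.4469e+6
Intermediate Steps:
n(r, D) = (D + r)/(-12 + D)
O(R) = (29/18 + R)/(-92 + 2*R) (O(R) = (R + (-6 - 23)/(-12 - 6))/(R + (R - 1*92)) = (R - 29/(-18))/(R + (R - 92)) = (R - 1/18*(-29))/(R + (-92 + R)) = (R + 29/18)/(-92 + 2*R) = (29/18 + R)/(-92 + 2*R))
(486481 + O(-1*215/1148)) - 1933353 = (486481 + (29 + 18*(-1*215/1148))/(36*(-46 - 1*215/1148))) - 1933353 = (486481 + (29 + 18*(-215*1/1148))/(36*(-46 - 215*1/1148))) - 1933353 = (486481 + (29 + 18*(-215/1148))/(36*(-46 - 215/1148))) - 1933353 = (486481 + (29 - 1935/574)/(36*(-53023/1148))) - 1933353 = (486481 + (1/36)*(-1148/53023)*(14711/574)) - 1933353 = (486481 - 14711/954414) - 1933353 = 464304262423/954414 - 1933353 = -1380914907719/954414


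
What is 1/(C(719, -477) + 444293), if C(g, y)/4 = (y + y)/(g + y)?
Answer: 121/53757545 ≈ 2.2508e-6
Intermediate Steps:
C(g, y) = 8*y/(g + y) (C(g, y) = 4*((y + y)/(g + y)) = 4*((2*y)/(g + y)) = 4*(2*y/(g + y)) = 8*y/(g + y))
1/(C(719, -477) + 444293) = 1/(8*(-477)/(719 - 477) + 444293) = 1/(8*(-477)/242 + 444293) = 1/(8*(-477)*(1/242) + 444293) = 1/(-1908/121 + 444293) = 1/(53757545/121) = 121/53757545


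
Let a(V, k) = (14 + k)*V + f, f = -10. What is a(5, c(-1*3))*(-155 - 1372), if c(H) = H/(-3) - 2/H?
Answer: -104345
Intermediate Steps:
c(H) = -2/H - H/3 (c(H) = H*(-⅓) - 2/H = -H/3 - 2/H = -2/H - H/3)
a(V, k) = -10 + V*(14 + k) (a(V, k) = (14 + k)*V - 10 = V*(14 + k) - 10 = -10 + V*(14 + k))
a(5, c(-1*3))*(-155 - 1372) = (-10 + 14*5 + 5*(-2/((-1*3)) - (-1)*3/3))*(-155 - 1372) = (-10 + 70 + 5*(-2/(-3) - ⅓*(-3)))*(-1527) = (-10 + 70 + 5*(-2*(-⅓) + 1))*(-1527) = (-10 + 70 + 5*(⅔ + 1))*(-1527) = (-10 + 70 + 5*(5/3))*(-1527) = (-10 + 70 + 25/3)*(-1527) = (205/3)*(-1527) = -104345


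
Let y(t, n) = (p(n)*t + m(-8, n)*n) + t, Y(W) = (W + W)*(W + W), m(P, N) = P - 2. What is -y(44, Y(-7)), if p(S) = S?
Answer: -6708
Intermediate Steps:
m(P, N) = -2 + P
Y(W) = 4*W**2 (Y(W) = (2*W)*(2*W) = 4*W**2)
y(t, n) = t - 10*n + n*t (y(t, n) = (n*t + (-2 - 8)*n) + t = (n*t - 10*n) + t = (-10*n + n*t) + t = t - 10*n + n*t)
-y(44, Y(-7)) = -(44 - 40*(-7)**2 + (4*(-7)**2)*44) = -(44 - 40*49 + (4*49)*44) = -(44 - 10*196 + 196*44) = -(44 - 1960 + 8624) = -1*6708 = -6708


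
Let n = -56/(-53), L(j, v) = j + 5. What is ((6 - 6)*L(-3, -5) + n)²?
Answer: 3136/2809 ≈ 1.1164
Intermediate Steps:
L(j, v) = 5 + j
n = 56/53 (n = -56*(-1/53) = 56/53 ≈ 1.0566)
((6 - 6)*L(-3, -5) + n)² = ((6 - 6)*(5 - 3) + 56/53)² = (0*2 + 56/53)² = (0 + 56/53)² = (56/53)² = 3136/2809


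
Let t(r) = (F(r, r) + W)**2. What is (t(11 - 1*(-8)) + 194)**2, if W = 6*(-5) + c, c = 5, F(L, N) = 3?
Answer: 459684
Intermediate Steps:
W = -25 (W = 6*(-5) + 5 = -30 + 5 = -25)
t(r) = 484 (t(r) = (3 - 25)**2 = (-22)**2 = 484)
(t(11 - 1*(-8)) + 194)**2 = (484 + 194)**2 = 678**2 = 459684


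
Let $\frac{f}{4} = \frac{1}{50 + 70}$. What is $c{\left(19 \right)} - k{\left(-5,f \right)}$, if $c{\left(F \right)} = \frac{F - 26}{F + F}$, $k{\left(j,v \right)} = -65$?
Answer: $\frac{2463}{38} \approx 64.816$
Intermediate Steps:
$f = \frac{1}{30}$ ($f = \frac{4}{50 + 70} = \frac{4}{120} = 4 \cdot \frac{1}{120} = \frac{1}{30} \approx 0.033333$)
$c{\left(F \right)} = \frac{-26 + F}{2 F}$
$c{\left(19 \right)} - k{\left(-5,f \right)} = \frac{-26 + 19}{2 \cdot 19} - -65 = \frac{1}{2} \cdot \frac{1}{19} \left(-7\right) + 65 = - \frac{7}{38} + 65 = \frac{2463}{38}$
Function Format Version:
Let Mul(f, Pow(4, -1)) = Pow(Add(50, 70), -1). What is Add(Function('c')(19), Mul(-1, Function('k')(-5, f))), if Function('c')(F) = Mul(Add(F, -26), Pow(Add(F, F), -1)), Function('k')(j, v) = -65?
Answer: Rational(2463, 38) ≈ 64.816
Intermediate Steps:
f = Rational(1, 30) (f = Mul(4, Pow(Add(50, 70), -1)) = Mul(4, Pow(120, -1)) = Mul(4, Rational(1, 120)) = Rational(1, 30) ≈ 0.033333)
Function('c')(F) = Mul(Rational(1, 2), Pow(F, -1), Add(-26, F)) (Function('c')(F) = Mul(Add(-26, F), Pow(Mul(2, F), -1)) = Mul(Add(-26, F), Mul(Rational(1, 2), Pow(F, -1))) = Mul(Rational(1, 2), Pow(F, -1), Add(-26, F)))
Add(Function('c')(19), Mul(-1, Function('k')(-5, f))) = Add(Mul(Rational(1, 2), Pow(19, -1), Add(-26, 19)), Mul(-1, -65)) = Add(Mul(Rational(1, 2), Rational(1, 19), -7), 65) = Add(Rational(-7, 38), 65) = Rational(2463, 38)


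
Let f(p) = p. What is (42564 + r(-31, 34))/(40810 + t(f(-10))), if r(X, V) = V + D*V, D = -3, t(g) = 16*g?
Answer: 21248/20325 ≈ 1.0454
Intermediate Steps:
r(X, V) = -2*V (r(X, V) = V - 3*V = -2*V)
(42564 + r(-31, 34))/(40810 + t(f(-10))) = (42564 - 2*34)/(40810 + 16*(-10)) = (42564 - 68)/(40810 - 160) = 42496/40650 = 42496*(1/40650) = 21248/20325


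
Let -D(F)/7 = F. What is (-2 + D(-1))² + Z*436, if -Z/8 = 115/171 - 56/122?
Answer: -7507001/10431 ≈ -719.68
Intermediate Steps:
Z = -17816/10431 (Z = -8*(115/171 - 56/122) = -8*(115*(1/171) - 56*1/122) = -8*(115/171 - 28/61) = -8*2227/10431 = -17816/10431 ≈ -1.7080)
D(F) = -7*F
(-2 + D(-1))² + Z*436 = (-2 - 7*(-1))² - 17816/10431*436 = (-2 + 7)² - 7767776/10431 = 5² - 7767776/10431 = 25 - 7767776/10431 = -7507001/10431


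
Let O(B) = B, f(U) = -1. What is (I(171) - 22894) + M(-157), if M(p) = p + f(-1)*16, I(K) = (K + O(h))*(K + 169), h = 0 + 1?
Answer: 35413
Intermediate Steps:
h = 1
I(K) = (1 + K)*(169 + K) (I(K) = (K + 1)*(K + 169) = (1 + K)*(169 + K))
M(p) = -16 + p (M(p) = p - 1*16 = p - 16 = -16 + p)
(I(171) - 22894) + M(-157) = ((169 + 171² + 170*171) - 22894) + (-16 - 157) = ((169 + 29241 + 29070) - 22894) - 173 = (58480 - 22894) - 173 = 35586 - 173 = 35413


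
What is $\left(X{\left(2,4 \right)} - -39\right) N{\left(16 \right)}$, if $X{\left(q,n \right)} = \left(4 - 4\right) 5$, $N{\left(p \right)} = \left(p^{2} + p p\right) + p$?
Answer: $20592$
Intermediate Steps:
$N{\left(p \right)} = p + 2 p^{2}$ ($N{\left(p \right)} = \left(p^{2} + p^{2}\right) + p = 2 p^{2} + p = p + 2 p^{2}$)
$X{\left(q,n \right)} = 0$ ($X{\left(q,n \right)} = 0 \cdot 5 = 0$)
$\left(X{\left(2,4 \right)} - -39\right) N{\left(16 \right)} = \left(0 - -39\right) 16 \left(1 + 2 \cdot 16\right) = \left(0 + 39\right) 16 \left(1 + 32\right) = 39 \cdot 16 \cdot 33 = 39 \cdot 528 = 20592$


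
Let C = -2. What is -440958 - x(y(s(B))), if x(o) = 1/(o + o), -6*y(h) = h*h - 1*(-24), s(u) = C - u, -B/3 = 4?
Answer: -54678789/124 ≈ -4.4096e+5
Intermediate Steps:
B = -12 (B = -3*4 = -12)
s(u) = -2 - u
y(h) = -4 - h²/6 (y(h) = -(h*h - 1*(-24))/6 = -(h² + 24)/6 = -(24 + h²)/6 = -4 - h²/6)
x(o) = 1/(2*o)
-440958 - x(y(s(B))) = -440958 - 1/(2*(-4 - (-2 - 1*(-12))²/6)) = -440958 - 1/(2*(-4 - (-2 + 12)²/6)) = -440958 - 1/(2*(-4 - ⅙*10²)) = -440958 - 1/(2*(-4 - ⅙*100)) = -440958 - 1/(2*(-4 - 50/3)) = -440958 - 1/(2*(-62/3)) = -440958 - (-3)/(2*62) = -440958 - 1*(-3/124) = -440958 + 3/124 = -54678789/124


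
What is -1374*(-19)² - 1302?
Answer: -497316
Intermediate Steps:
-1374*(-19)² - 1302 = -1374*361 - 1302 = -496014 - 1302 = -497316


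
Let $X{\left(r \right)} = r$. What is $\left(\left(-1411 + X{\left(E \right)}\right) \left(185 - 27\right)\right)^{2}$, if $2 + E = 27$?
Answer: $47955744144$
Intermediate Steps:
$E = 25$ ($E = -2 + 27 = 25$)
$\left(\left(-1411 + X{\left(E \right)}\right) \left(185 - 27\right)\right)^{2} = \left(\left(-1411 + 25\right) \left(185 - 27\right)\right)^{2} = \left(\left(-1386\right) 158\right)^{2} = \left(-218988\right)^{2} = 47955744144$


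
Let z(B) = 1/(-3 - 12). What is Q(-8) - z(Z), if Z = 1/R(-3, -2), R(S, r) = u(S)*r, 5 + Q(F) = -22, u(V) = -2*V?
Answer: -404/15 ≈ -26.933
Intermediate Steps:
Q(F) = -27 (Q(F) = -5 - 22 = -27)
R(S, r) = -2*S*r (R(S, r) = (-2*S)*r = -2*S*r)
Z = -1/12 (Z = 1/(-2*(-3)*(-2)) = 1/(-12) = -1/12 ≈ -0.083333)
z(B) = -1/15 (z(B) = 1/(-15) = -1/15)
Q(-8) - z(Z) = -27 - 1*(-1/15) = -27 + 1/15 = -404/15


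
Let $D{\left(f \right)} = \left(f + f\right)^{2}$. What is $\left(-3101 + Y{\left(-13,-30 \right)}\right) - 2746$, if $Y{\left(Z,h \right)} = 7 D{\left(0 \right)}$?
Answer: $-5847$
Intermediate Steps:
$D{\left(f \right)} = 4 f^{2}$ ($D{\left(f \right)} = \left(2 f\right)^{2} = 4 f^{2}$)
$Y{\left(Z,h \right)} = 0$ ($Y{\left(Z,h \right)} = 7 \cdot 4 \cdot 0^{2} = 7 \cdot 4 \cdot 0 = 7 \cdot 0 = 0$)
$\left(-3101 + Y{\left(-13,-30 \right)}\right) - 2746 = \left(-3101 + 0\right) - 2746 = -3101 - 2746 = -5847$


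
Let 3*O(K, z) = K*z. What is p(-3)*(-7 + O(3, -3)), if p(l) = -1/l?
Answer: -10/3 ≈ -3.3333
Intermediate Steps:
O(K, z) = K*z/3 (O(K, z) = (K*z)/3 = K*z/3)
p(-3)*(-7 + O(3, -3)) = (-1/(-3))*(-7 + (⅓)*3*(-3)) = (-1*(-⅓))*(-7 - 3) = (⅓)*(-10) = -10/3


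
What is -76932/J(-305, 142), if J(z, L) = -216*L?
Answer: 2137/852 ≈ 2.5082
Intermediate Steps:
-76932/J(-305, 142) = -76932/((-216*142)) = -76932/(-30672) = -76932*(-1/30672) = 2137/852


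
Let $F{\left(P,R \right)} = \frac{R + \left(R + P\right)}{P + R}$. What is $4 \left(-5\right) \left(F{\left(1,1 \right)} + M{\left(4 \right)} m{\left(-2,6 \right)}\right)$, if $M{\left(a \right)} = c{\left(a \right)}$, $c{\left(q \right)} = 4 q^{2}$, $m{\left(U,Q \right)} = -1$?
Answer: $1250$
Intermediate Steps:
$M{\left(a \right)} = 4 a^{2}$
$F{\left(P,R \right)} = \frac{P + 2 R}{P + R}$ ($F{\left(P,R \right)} = \frac{R + \left(P + R\right)}{P + R} = \frac{P + 2 R}{P + R}$)
$4 \left(-5\right) \left(F{\left(1,1 \right)} + M{\left(4 \right)} m{\left(-2,6 \right)}\right) = 4 \left(-5\right) \left(\frac{1 + 2 \cdot 1}{1 + 1} + 4 \cdot 4^{2} \left(-1\right)\right) = - 20 \left(\frac{1 + 2}{2} + 4 \cdot 16 \left(-1\right)\right) = - 20 \left(\frac{1}{2} \cdot 3 + 64 \left(-1\right)\right) = - 20 \left(\frac{3}{2} - 64\right) = \left(-20\right) \left(- \frac{125}{2}\right) = 1250$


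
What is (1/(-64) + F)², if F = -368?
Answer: 554743809/4096 ≈ 1.3544e+5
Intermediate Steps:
(1/(-64) + F)² = (1/(-64) - 368)² = (-1/64 - 368)² = (-23553/64)² = 554743809/4096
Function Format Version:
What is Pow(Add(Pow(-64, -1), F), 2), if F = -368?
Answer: Rational(554743809, 4096) ≈ 1.3544e+5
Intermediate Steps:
Pow(Add(Pow(-64, -1), F), 2) = Pow(Add(Pow(-64, -1), -368), 2) = Pow(Add(Rational(-1, 64), -368), 2) = Pow(Rational(-23553, 64), 2) = Rational(554743809, 4096)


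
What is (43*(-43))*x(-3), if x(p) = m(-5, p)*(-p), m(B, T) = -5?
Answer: 27735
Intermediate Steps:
x(p) = 5*p (x(p) = -(-5)*p = 5*p)
(43*(-43))*x(-3) = (43*(-43))*(5*(-3)) = -1849*(-15) = 27735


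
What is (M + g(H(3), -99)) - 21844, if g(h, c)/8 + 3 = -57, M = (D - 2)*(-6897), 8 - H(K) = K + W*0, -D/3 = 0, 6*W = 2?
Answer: -8530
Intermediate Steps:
W = ⅓ (W = (⅙)*2 = ⅓ ≈ 0.33333)
D = 0 (D = -3*0 = 0)
H(K) = 8 - K (H(K) = 8 - (K + (⅓)*0) = 8 - (K + 0) = 8 - K)
M = 13794 (M = (0 - 2)*(-6897) = -2*(-6897) = 13794)
g(h, c) = -480 (g(h, c) = -24 + 8*(-57) = -24 - 456 = -480)
(M + g(H(3), -99)) - 21844 = (13794 - 480) - 21844 = 13314 - 21844 = -8530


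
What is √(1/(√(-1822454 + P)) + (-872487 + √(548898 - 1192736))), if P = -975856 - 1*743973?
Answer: √(-1216418355828063927 - 1180761*I*√393587 + 1394196539121*I*√643838)/1180761 ≈ 0.42952 + 934.07*I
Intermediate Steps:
P = -1719829 (P = -975856 - 743973 = -1719829)
√(1/(√(-1822454 + P)) + (-872487 + √(548898 - 1192736))) = √(1/(√(-1822454 - 1719829)) + (-872487 + √(548898 - 1192736))) = √(1/(√(-3542283)) + (-872487 + √(-643838))) = √(1/(3*I*√393587) + (-872487 + I*√643838)) = √(-I*√393587/1180761 + (-872487 + I*√643838)) = √(-872487 + I*√643838 - I*√393587/1180761)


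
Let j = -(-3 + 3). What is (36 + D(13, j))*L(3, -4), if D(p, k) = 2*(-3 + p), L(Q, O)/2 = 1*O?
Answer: -448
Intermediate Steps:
L(Q, O) = 2*O (L(Q, O) = 2*(1*O) = 2*O)
j = 0 (j = -1*0 = 0)
D(p, k) = -6 + 2*p
(36 + D(13, j))*L(3, -4) = (36 + (-6 + 2*13))*(2*(-4)) = (36 + (-6 + 26))*(-8) = (36 + 20)*(-8) = 56*(-8) = -448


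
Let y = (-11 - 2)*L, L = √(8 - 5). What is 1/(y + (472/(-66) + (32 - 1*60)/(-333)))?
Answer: 94827744/6132518939 - 174428397*√3/6132518939 ≈ -0.033802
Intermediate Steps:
L = √3 ≈ 1.7320
y = -13*√3 (y = (-11 - 2)*√3 = -13*√3 ≈ -22.517)
1/(y + (472/(-66) + (32 - 1*60)/(-333))) = 1/(-13*√3 + (472/(-66) + (32 - 1*60)/(-333))) = 1/(-13*√3 + (472*(-1/66) + (32 - 60)*(-1/333))) = 1/(-13*√3 + (-236/33 - 28*(-1/333))) = 1/(-13*√3 + (-236/33 + 28/333)) = 1/(-13*√3 - 25888/3663) = 1/(-25888/3663 - 13*√3)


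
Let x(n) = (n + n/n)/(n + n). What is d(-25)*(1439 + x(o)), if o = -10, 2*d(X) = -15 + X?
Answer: -28789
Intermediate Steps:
d(X) = -15/2 + X/2 (d(X) = (-15 + X)/2 = -15/2 + X/2)
x(n) = (1 + n)/(2*n) (x(n) = (n + 1)/((2*n)) = (1 + n)*(1/(2*n)) = (1 + n)/(2*n))
d(-25)*(1439 + x(o)) = (-15/2 + (1/2)*(-25))*(1439 + (1/2)*(1 - 10)/(-10)) = (-15/2 - 25/2)*(1439 + (1/2)*(-1/10)*(-9)) = -20*(1439 + 9/20) = -20*28789/20 = -28789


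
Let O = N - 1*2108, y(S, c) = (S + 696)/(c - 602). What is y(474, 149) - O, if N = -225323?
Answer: 34341691/151 ≈ 2.2743e+5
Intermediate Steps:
y(S, c) = (696 + S)/(-602 + c)
O = -227431 (O = -225323 - 1*2108 = -225323 - 2108 = -227431)
y(474, 149) - O = (696 + 474)/(-602 + 149) - 1*(-227431) = 1170/(-453) + 227431 = -1/453*1170 + 227431 = -390/151 + 227431 = 34341691/151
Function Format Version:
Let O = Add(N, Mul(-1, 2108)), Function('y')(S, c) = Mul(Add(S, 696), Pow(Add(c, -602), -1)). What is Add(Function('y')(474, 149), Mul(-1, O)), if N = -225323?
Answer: Rational(34341691, 151) ≈ 2.2743e+5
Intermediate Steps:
Function('y')(S, c) = Mul(Pow(Add(-602, c), -1), Add(696, S)) (Function('y')(S, c) = Mul(Add(696, S), Pow(Add(-602, c), -1)) = Mul(Pow(Add(-602, c), -1), Add(696, S)))
O = -227431 (O = Add(-225323, Mul(-1, 2108)) = Add(-225323, -2108) = -227431)
Add(Function('y')(474, 149), Mul(-1, O)) = Add(Mul(Pow(Add(-602, 149), -1), Add(696, 474)), Mul(-1, -227431)) = Add(Mul(Pow(-453, -1), 1170), 227431) = Add(Mul(Rational(-1, 453), 1170), 227431) = Add(Rational(-390, 151), 227431) = Rational(34341691, 151)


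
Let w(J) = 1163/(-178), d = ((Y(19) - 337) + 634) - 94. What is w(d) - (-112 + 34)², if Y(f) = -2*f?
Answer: -1084115/178 ≈ -6090.5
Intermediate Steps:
d = 165 (d = ((-2*19 - 337) + 634) - 94 = ((-38 - 337) + 634) - 94 = (-375 + 634) - 94 = 259 - 94 = 165)
w(J) = -1163/178 (w(J) = 1163*(-1/178) = -1163/178)
w(d) - (-112 + 34)² = -1163/178 - (-112 + 34)² = -1163/178 - 1*(-78)² = -1163/178 - 1*6084 = -1163/178 - 6084 = -1084115/178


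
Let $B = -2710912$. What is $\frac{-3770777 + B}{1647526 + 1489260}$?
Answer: $- \frac{6481689}{3136786} \approx -2.0663$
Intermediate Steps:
$\frac{-3770777 + B}{1647526 + 1489260} = \frac{-3770777 - 2710912}{1647526 + 1489260} = - \frac{6481689}{3136786}$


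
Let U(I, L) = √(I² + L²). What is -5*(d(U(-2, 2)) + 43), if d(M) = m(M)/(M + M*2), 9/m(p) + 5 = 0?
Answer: -215 + 3*√2/4 ≈ -213.94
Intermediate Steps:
m(p) = -9/5 (m(p) = 9/(-5 + 0) = 9/(-5) = 9*(-⅕) = -9/5)
d(M) = -3/(5*M) (d(M) = -9/5/(M + M*2) = -9/5/(M + 2*M) = -9/5/(3*M) = (1/(3*M))*(-9/5) = -3/(5*M))
-5*(d(U(-2, 2)) + 43) = -5*(-3/(5*√((-2)² + 2²)) + 43) = -5*(-3/(5*√(4 + 4)) + 43) = -5*(-3*√2/4/5 + 43) = -5*(-3*√2/20 + 43) = -5*(43 - 3*√2/20) = -215 + 3*√2/4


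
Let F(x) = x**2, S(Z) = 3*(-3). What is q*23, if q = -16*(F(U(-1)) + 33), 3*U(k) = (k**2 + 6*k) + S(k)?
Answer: -181424/9 ≈ -20158.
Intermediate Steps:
S(Z) = -9
U(k) = -3 + 2*k + k**2/3 (U(k) = ((k**2 + 6*k) - 9)/3 = (-9 + k**2 + 6*k)/3 = -3 + 2*k + k**2/3)
q = -7888/9 (q = -16*((-3 + 2*(-1) + (1/3)*(-1)**2)**2 + 33) = -16*((-3 - 2 + (1/3)*1)**2 + 33) = -16*((-3 - 2 + 1/3)**2 + 33) = -16*((-14/3)**2 + 33) = -16*(196/9 + 33) = -16*493/9 = -7888/9 ≈ -876.44)
q*23 = -7888/9*23 = -181424/9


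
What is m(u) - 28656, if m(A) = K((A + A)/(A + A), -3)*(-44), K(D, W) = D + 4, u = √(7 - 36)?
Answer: -28876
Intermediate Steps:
u = I*√29 (u = √(-29) = I*√29 ≈ 5.3852*I)
K(D, W) = 4 + D
m(A) = -220 (m(A) = (4 + (A + A)/(A + A))*(-44) = (4 + (2*A)/((2*A)))*(-44) = (4 + (2*A)*(1/(2*A)))*(-44) = (4 + 1)*(-44) = 5*(-44) = -220)
m(u) - 28656 = -220 - 28656 = -28876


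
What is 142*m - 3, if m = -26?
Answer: -3695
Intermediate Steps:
142*m - 3 = 142*(-26) - 3 = -3692 - 3 = -3695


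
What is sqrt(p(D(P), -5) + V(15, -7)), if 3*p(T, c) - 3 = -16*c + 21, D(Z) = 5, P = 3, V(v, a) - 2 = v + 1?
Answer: sqrt(474)/3 ≈ 7.2572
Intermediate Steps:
V(v, a) = 3 + v (V(v, a) = 2 + (v + 1) = 2 + (1 + v) = 3 + v)
p(T, c) = 8 - 16*c/3 (p(T, c) = 1 + (-16*c + 21)/3 = 1 + (21 - 16*c)/3 = 1 + (7 - 16*c/3) = 8 - 16*c/3)
sqrt(p(D(P), -5) + V(15, -7)) = sqrt((8 - 16/3*(-5)) + (3 + 15)) = sqrt((8 + 80/3) + 18) = sqrt(104/3 + 18) = sqrt(158/3) = sqrt(474)/3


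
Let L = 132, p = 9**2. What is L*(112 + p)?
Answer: 25476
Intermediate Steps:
p = 81
L*(112 + p) = 132*(112 + 81) = 132*193 = 25476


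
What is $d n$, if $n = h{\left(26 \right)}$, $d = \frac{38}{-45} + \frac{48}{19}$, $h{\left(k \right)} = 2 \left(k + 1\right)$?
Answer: $\frac{8628}{95} \approx 90.821$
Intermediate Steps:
$h{\left(k \right)} = 2 + 2 k$ ($h{\left(k \right)} = 2 \left(1 + k\right) = 2 + 2 k$)
$d = \frac{1438}{855}$ ($d = 38 \left(- \frac{1}{45}\right) + 48 \cdot \frac{1}{19} = - \frac{38}{45} + \frac{48}{19} = \frac{1438}{855} \approx 1.6819$)
$n = 54$ ($n = 2 + 2 \cdot 26 = 2 + 52 = 54$)
$d n = \frac{1438}{855} \cdot 54 = \frac{8628}{95}$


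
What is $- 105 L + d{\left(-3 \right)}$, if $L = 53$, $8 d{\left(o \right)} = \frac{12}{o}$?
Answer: $- \frac{11131}{2} \approx -5565.5$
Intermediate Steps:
$d{\left(o \right)} = \frac{3}{2 o}$ ($d{\left(o \right)} = \frac{12 \frac{1}{o}}{8} = \frac{3}{2 o}$)
$- 105 L + d{\left(-3 \right)} = \left(-105\right) 53 + \frac{3}{2 \left(-3\right)} = -5565 + \frac{3}{2} \left(- \frac{1}{3}\right) = -5565 - \frac{1}{2} = - \frac{11131}{2}$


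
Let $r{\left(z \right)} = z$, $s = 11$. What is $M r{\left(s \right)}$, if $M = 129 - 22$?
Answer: $1177$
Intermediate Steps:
$M = 107$
$M r{\left(s \right)} = 107 \cdot 11 = 1177$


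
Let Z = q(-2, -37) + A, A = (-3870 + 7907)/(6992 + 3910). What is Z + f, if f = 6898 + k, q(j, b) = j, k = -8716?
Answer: -19837603/10902 ≈ -1819.6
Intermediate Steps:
f = -1818 (f = 6898 - 8716 = -1818)
A = 4037/10902 ≈ 0.37030
Z = -17767/10902 (Z = -2 + 4037/10902 = -17767/10902 ≈ -1.6297)
Z + f = -17767/10902 - 1818 = -19837603/10902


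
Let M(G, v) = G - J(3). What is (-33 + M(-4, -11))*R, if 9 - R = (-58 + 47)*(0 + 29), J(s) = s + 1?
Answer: -13448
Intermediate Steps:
J(s) = 1 + s
R = 328 (R = 9 - (-58 + 47)*(0 + 29) = 9 - (-11)*29 = 9 - 1*(-319) = 9 + 319 = 328)
M(G, v) = -4 + G (M(G, v) = G - (1 + 3) = G - 1*4 = G - 4 = -4 + G)
(-33 + M(-4, -11))*R = (-33 + (-4 - 4))*328 = (-33 - 8)*328 = -41*328 = -13448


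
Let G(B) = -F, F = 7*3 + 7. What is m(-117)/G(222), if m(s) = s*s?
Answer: -13689/28 ≈ -488.89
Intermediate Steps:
F = 28 (F = 21 + 7 = 28)
m(s) = s²
G(B) = -28 (G(B) = -1*28 = -28)
m(-117)/G(222) = (-117)²/(-28) = 13689*(-1/28) = -13689/28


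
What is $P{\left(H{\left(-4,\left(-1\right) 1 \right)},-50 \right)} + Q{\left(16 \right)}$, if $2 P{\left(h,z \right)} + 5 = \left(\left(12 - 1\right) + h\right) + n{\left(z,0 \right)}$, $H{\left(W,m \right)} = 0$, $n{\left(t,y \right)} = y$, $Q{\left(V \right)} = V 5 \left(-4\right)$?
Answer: $-317$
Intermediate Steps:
$Q{\left(V \right)} = - 20 V$ ($Q{\left(V \right)} = 5 V \left(-4\right) = - 20 V$)
$P{\left(h,z \right)} = 3 + \frac{h}{2}$ ($P{\left(h,z \right)} = - \frac{5}{2} + \frac{\left(\left(12 - 1\right) + h\right) + 0}{2} = - \frac{5}{2} + \frac{\left(11 + h\right) + 0}{2} = - \frac{5}{2} + \frac{11 + h}{2} = - \frac{5}{2} + \left(\frac{11}{2} + \frac{h}{2}\right) = 3 + \frac{h}{2}$)
$P{\left(H{\left(-4,\left(-1\right) 1 \right)},-50 \right)} + Q{\left(16 \right)} = \left(3 + \frac{1}{2} \cdot 0\right) - 320 = \left(3 + 0\right) - 320 = 3 - 320 = -317$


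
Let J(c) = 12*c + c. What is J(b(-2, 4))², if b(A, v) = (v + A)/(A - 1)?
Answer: 676/9 ≈ 75.111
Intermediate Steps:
b(A, v) = (A + v)/(-1 + A)
J(c) = 13*c
J(b(-2, 4))² = (13*((-2 + 4)/(-1 - 2)))² = (13*(2/(-3)))² = (13*(-⅓*2))² = (13*(-⅔))² = (-26/3)² = 676/9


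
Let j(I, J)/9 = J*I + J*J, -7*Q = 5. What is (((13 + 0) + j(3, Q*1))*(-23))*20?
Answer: 38180/49 ≈ 779.18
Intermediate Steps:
Q = -5/7 (Q = -⅐*5 = -5/7 ≈ -0.71429)
j(I, J) = 9*J² + 9*I*J (j(I, J) = 9*(J*I + J*J) = 9*(I*J + J²) = 9*(J² + I*J) = 9*J² + 9*I*J)
(((13 + 0) + j(3, Q*1))*(-23))*20 = (((13 + 0) + 9*(-5/7*1)*(3 - 5/7*1))*(-23))*20 = ((13 + 9*(-5/7)*(3 - 5/7))*(-23))*20 = ((13 + 9*(-5/7)*(16/7))*(-23))*20 = ((13 - 720/49)*(-23))*20 = -83/49*(-23)*20 = (1909/49)*20 = 38180/49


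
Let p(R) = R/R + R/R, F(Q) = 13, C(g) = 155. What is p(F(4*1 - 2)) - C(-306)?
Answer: -153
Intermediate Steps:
p(R) = 2 (p(R) = 1 + 1 = 2)
p(F(4*1 - 2)) - C(-306) = 2 - 1*155 = 2 - 155 = -153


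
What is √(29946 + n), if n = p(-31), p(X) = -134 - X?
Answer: √29843 ≈ 172.75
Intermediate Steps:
n = -103 (n = -134 - 1*(-31) = -134 + 31 = -103)
√(29946 + n) = √(29946 - 103) = √29843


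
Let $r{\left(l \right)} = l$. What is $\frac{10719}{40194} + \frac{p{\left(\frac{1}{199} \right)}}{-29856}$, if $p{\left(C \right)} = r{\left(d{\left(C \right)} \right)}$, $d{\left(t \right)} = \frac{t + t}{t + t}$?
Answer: $\frac{17777015}{66668448} \approx 0.26665$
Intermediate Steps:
$d{\left(t \right)} = 1$ ($d{\left(t \right)} = \frac{2 t}{2 t} = 2 t \frac{1}{2 t} = 1$)
$p{\left(C \right)} = 1$
$\frac{10719}{40194} + \frac{p{\left(\frac{1}{199} \right)}}{-29856} = \frac{10719}{40194} + 1 \frac{1}{-29856} = 10719 \cdot \frac{1}{40194} + 1 \left(- \frac{1}{29856}\right) = \frac{1191}{4466} - \frac{1}{29856} = \frac{17777015}{66668448}$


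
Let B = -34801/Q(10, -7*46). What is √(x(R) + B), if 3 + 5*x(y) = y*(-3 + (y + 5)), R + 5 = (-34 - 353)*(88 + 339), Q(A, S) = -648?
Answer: √7078377267698/36 ≈ 73903.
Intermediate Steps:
R = -165254 (R = -5 + (-34 - 353)*(88 + 339) = -5 - 387*427 = -5 - 165249 = -165254)
B = 34801/648 (B = -34801/(-648) = -34801*(-1/648) = 34801/648 ≈ 53.705)
x(y) = -⅗ + y*(2 + y)/5 (x(y) = -⅗ + (y*(-3 + (y + 5)))/5 = -⅗ + (y*(-3 + (5 + y)))/5 = -⅗ + (y*(2 + y))/5 = -⅗ + y*(2 + y)/5)
√(x(R) + B) = √((-⅗ + (⅕)*(-165254)² + (⅖)*(-165254)) + 34801/648) = √((-⅗ + (⅕)*27308884516 - 330508/5) + 34801/648) = √((-⅗ + 27308884516/5 - 330508/5) + 34801/648) = √(5461710801 + 34801/648) = √(3539188633849/648) = √7078377267698/36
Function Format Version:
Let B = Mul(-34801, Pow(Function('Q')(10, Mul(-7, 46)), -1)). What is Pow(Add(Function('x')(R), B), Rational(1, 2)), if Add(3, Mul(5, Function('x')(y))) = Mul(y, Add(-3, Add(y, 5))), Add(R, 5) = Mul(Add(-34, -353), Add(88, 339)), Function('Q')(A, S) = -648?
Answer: Mul(Rational(1, 36), Pow(7078377267698, Rational(1, 2))) ≈ 73903.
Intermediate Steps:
R = -165254 (R = Add(-5, Mul(Add(-34, -353), Add(88, 339))) = Add(-5, Mul(-387, 427)) = Add(-5, -165249) = -165254)
B = Rational(34801, 648) (B = Mul(-34801, Pow(-648, -1)) = Mul(-34801, Rational(-1, 648)) = Rational(34801, 648) ≈ 53.705)
Function('x')(y) = Add(Rational(-3, 5), Mul(Rational(1, 5), y, Add(2, y))) (Function('x')(y) = Add(Rational(-3, 5), Mul(Rational(1, 5), Mul(y, Add(-3, Add(y, 5))))) = Add(Rational(-3, 5), Mul(Rational(1, 5), Mul(y, Add(-3, Add(5, y))))) = Add(Rational(-3, 5), Mul(Rational(1, 5), Mul(y, Add(2, y)))) = Add(Rational(-3, 5), Mul(Rational(1, 5), y, Add(2, y))))
Pow(Add(Function('x')(R), B), Rational(1, 2)) = Pow(Add(Add(Rational(-3, 5), Mul(Rational(1, 5), Pow(-165254, 2)), Mul(Rational(2, 5), -165254)), Rational(34801, 648)), Rational(1, 2)) = Pow(Add(Add(Rational(-3, 5), Mul(Rational(1, 5), 27308884516), Rational(-330508, 5)), Rational(34801, 648)), Rational(1, 2)) = Pow(Add(Add(Rational(-3, 5), Rational(27308884516, 5), Rational(-330508, 5)), Rational(34801, 648)), Rational(1, 2)) = Pow(Add(5461710801, Rational(34801, 648)), Rational(1, 2)) = Pow(Rational(3539188633849, 648), Rational(1, 2)) = Mul(Rational(1, 36), Pow(7078377267698, Rational(1, 2)))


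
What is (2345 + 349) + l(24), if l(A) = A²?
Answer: 3270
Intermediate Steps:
(2345 + 349) + l(24) = (2345 + 349) + 24² = 2694 + 576 = 3270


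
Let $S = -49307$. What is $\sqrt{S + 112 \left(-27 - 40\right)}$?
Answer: $i \sqrt{56811} \approx 238.35 i$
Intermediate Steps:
$\sqrt{S + 112 \left(-27 - 40\right)} = \sqrt{-49307 + 112 \left(-27 - 40\right)} = \sqrt{-49307 + 112 \left(-67\right)} = \sqrt{-49307 - 7504} = \sqrt{-56811} = i \sqrt{56811}$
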